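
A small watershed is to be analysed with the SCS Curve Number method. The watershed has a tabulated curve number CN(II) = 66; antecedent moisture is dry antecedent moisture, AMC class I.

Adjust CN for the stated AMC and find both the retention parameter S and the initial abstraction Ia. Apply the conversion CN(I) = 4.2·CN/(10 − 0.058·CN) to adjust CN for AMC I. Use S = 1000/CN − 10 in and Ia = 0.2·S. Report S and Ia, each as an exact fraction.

S = 8500/693 in ≈ 12.266 in; Ia = 1700/693 in ≈ 2.453 in

Dry (AMC I): CN(I) = 4.2·66/(10 − 0.058·66) = (1386/5)/(1543/250) = 69300/1543 ≈ 44.913
Max retention: S = 1000/(69300/1543) − 10 = 8500/693 in (≈ 12.266 in)
Ia = 0.2·(8500/693) = 1700/693 in ≈ 2.453 in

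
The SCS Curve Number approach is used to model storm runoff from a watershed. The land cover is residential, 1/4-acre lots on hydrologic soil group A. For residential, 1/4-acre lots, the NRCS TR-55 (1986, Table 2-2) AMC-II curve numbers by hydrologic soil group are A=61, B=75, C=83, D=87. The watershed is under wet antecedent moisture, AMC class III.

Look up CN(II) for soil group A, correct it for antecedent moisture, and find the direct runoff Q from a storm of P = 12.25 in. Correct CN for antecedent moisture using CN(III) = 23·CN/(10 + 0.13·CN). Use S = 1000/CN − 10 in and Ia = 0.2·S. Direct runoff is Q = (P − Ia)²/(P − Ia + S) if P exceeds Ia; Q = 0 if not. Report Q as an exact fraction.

NRCS table: residential, 1/4-acre lots, soil group A → CN(II) = 61
Wet (AMC III): CN(III) = 23·61/(10 + 0.13·61) = 1403/(1793/100) = 140300/1793 ≈ 78.249
Retention S: 1000/CN − 10 with CN=78.249 → S = 3900/1403 ≈ 2.780 in
Initial abstraction Ia = S/5 = (3900/1403)/5 = 780/1403 ≈ 0.556 in
P − Ia = 12.250 − 0.556 = 65627/5612 ≈ 11.694 in (> 0, runoff occurs)
Runoff Q = (P−Ia)²/(P−Ia+S) = (11.694)²/(11.694+2.780) = 4306903129/455845924 ≈ 9.448 in

Q = 4306903129/455845924 in ≈ 9.448 in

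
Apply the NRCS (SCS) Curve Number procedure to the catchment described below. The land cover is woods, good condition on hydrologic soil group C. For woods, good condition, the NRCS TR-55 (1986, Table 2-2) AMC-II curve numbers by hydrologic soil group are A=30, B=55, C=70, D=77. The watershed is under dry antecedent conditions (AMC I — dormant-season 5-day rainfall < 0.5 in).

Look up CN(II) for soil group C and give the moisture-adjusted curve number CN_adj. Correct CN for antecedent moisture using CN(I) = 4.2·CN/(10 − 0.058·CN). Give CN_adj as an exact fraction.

CN_adj = 4900/99 ≈ 49.495

NRCS table: woods, good condition, soil group C → CN(II) = 70
Adjust CN=70 to AMC I: 4.2·70/(10 − 0.058·70) → 294 ÷ (297/50) = 4900/99 ≈ 49.495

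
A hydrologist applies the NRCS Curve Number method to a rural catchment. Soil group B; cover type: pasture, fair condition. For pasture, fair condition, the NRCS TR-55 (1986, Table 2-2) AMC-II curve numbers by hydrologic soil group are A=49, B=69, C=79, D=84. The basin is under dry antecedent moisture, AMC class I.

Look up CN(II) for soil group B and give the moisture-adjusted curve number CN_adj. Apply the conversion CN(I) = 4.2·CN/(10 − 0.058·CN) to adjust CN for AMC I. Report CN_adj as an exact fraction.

CN_adj = 144900/2999 ≈ 48.316

NRCS table: pasture, fair condition, soil group B → CN(II) = 69
CN(I) from CN(II)=69: (4.2·69)/(10 − 0.058·69) = 144900/2999 ≈ 48.316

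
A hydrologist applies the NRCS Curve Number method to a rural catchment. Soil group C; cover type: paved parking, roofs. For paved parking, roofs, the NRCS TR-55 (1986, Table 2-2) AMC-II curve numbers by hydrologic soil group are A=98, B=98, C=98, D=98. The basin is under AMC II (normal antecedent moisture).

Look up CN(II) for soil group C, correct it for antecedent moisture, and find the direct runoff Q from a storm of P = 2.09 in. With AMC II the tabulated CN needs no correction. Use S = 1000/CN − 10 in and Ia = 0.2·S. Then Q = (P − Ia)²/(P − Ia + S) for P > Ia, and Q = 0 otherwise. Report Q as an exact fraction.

NRCS table: paved parking, roofs, soil group C → CN(II) = 98
AMC II — tabulated CN = 98 applies directly.
S = 1000/98 − 10 = 10/49 in ≈ 0.204 in
Ia = 0.2S: 0.2·0.204 = 0.041 in (exactly 2/49)
P − Ia = 2.090 − 0.041 = 10041/4900 ≈ 2.049 in (> 0, runoff occurs)
Q: (10041/4900)² ÷ (11041/4900) = 100821681/54100900 in (≈ 1.864 in)

Q = 100821681/54100900 in ≈ 1.864 in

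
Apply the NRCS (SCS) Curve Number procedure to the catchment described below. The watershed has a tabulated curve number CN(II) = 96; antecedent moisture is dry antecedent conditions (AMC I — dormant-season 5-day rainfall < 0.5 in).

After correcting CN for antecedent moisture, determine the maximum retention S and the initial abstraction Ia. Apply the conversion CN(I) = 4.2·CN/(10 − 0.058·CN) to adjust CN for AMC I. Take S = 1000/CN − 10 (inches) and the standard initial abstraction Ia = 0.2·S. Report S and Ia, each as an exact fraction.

Adjust CN=96 to AMC I: 4.2·96/(10 − 0.058·96) → (2016/5) ÷ (554/125) = 25200/277 ≈ 90.975
Retention S: 1000/CN − 10 with CN=90.975 → S = 125/126 ≈ 0.992 in
Ia = 0.2S: 0.2·0.992 = 0.198 in (exactly 25/126)

S = 125/126 in ≈ 0.992 in; Ia = 25/126 in ≈ 0.198 in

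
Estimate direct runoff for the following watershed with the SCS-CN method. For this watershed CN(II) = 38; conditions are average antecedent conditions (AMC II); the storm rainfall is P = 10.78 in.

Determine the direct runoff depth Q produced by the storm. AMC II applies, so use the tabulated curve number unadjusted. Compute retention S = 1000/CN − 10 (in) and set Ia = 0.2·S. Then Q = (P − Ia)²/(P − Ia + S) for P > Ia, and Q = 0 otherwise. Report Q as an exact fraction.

Q = 50993881/21508950 in ≈ 2.371 in

Average conditions: CN = 38 (no AMC adjustment).
Max retention: S = 1000/38 − 10 = 310/19 in (≈ 16.316 in)
Initial abstraction Ia = S/5 = (310/19)/5 = 62/19 ≈ 3.263 in
Excess rainfall: 10.780 − 3.263 = 7.517 in; P > Ia so Q > 0
Q: (7141/950)² ÷ (22641/950) = 50993881/21508950 in (≈ 2.371 in)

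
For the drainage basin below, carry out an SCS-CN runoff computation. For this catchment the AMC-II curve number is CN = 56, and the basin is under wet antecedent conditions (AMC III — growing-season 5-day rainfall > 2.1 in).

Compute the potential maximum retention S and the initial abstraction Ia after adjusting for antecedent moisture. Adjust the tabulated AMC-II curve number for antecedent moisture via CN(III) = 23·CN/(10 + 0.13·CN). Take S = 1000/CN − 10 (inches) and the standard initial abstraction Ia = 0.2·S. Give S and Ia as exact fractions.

Wet (AMC III): CN(III) = 23·56/(10 + 0.13·56) = 1288/(432/25) = 4025/54 ≈ 74.537
S = 1000/(4025/54) − 10 = 550/161 in ≈ 3.416 in
Initial abstraction Ia = S/5 = (550/161)/5 = 110/161 ≈ 0.683 in

S = 550/161 in ≈ 3.416 in; Ia = 110/161 in ≈ 0.683 in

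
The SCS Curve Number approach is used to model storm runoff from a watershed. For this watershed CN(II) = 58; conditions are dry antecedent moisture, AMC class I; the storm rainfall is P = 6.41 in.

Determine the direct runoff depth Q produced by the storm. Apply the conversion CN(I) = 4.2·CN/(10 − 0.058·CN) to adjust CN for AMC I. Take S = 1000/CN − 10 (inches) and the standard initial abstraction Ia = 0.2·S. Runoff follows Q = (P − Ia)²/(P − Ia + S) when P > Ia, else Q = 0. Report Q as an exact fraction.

Q = 73770921/169908100 in ≈ 0.434 in

Adjust CN=58 to AMC I: 4.2·58/(10 − 0.058·58) → (1218/5) ÷ (1659/250) = 2900/79 ≈ 36.709
S = 1000/(2900/79) − 10 = 500/29 in ≈ 17.241 in
Ia = 0.2S: 0.2·17.241 = 3.448 in (exactly 100/29)
P − Ia = 6.410 − 3.448 = 8589/2900 ≈ 2.962 in (> 0, runoff occurs)
Q: (8589/2900)² ÷ (58589/2900) = 73770921/169908100 in (≈ 0.434 in)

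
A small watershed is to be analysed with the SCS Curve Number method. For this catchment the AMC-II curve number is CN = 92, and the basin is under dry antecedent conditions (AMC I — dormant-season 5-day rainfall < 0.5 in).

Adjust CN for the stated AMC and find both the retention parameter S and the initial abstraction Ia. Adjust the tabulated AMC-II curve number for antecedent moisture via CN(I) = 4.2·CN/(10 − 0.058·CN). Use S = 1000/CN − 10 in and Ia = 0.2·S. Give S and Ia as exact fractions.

S = 1000/483 in ≈ 2.070 in; Ia = 200/483 in ≈ 0.414 in

Dry (AMC I): CN(I) = 4.2·92/(10 − 0.058·92) = (1932/5)/(583/125) = 48300/583 ≈ 82.847
Max retention: S = 1000/(48300/583) − 10 = 1000/483 in (≈ 2.070 in)
Initial abstraction Ia = S/5 = (1000/483)/5 = 200/483 ≈ 0.414 in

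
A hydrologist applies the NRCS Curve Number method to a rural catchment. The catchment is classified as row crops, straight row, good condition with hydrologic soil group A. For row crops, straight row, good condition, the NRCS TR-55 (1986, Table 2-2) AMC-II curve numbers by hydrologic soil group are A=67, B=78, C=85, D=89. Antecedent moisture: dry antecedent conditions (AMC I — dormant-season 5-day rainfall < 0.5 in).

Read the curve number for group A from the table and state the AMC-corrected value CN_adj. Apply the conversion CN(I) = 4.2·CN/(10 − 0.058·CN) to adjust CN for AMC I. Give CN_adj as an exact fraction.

CN_adj = 46900/1019 ≈ 46.026

NRCS table: row crops, straight row, good condition, soil group A → CN(II) = 67
Adjust CN=67 to AMC I: 4.2·67/(10 − 0.058·67) → (1407/5) ÷ (3057/500) = 46900/1019 ≈ 46.026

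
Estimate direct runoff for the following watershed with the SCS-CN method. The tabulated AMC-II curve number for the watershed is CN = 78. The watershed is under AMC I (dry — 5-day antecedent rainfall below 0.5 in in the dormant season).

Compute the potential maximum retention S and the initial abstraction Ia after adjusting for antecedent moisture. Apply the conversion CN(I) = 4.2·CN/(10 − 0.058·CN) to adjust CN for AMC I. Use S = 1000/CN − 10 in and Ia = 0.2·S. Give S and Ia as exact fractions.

S = 5500/819 in ≈ 6.716 in; Ia = 1100/819 in ≈ 1.343 in

Dry (AMC I): CN(I) = 4.2·78/(10 − 0.058·78) = (1638/5)/(1369/250) = 81900/1369 ≈ 59.825
Retention S: 1000/CN − 10 with CN=59.825 → S = 5500/819 ≈ 6.716 in
Initial abstraction Ia = S/5 = (5500/819)/5 = 1100/819 ≈ 1.343 in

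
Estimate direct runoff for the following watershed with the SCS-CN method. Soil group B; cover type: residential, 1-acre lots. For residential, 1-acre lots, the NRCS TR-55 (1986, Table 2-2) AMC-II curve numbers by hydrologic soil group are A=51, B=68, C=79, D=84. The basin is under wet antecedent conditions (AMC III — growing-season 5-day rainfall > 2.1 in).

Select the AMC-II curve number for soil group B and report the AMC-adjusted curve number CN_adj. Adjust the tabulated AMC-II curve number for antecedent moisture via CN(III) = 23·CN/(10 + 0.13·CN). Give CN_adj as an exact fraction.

NRCS table: residential, 1-acre lots, soil group B → CN(II) = 68
Adjust CN=68 to AMC III: 23·68/(10 + 0.13·68) → 1564 ÷ (471/25) = 39100/471 ≈ 83.015

CN_adj = 39100/471 ≈ 83.015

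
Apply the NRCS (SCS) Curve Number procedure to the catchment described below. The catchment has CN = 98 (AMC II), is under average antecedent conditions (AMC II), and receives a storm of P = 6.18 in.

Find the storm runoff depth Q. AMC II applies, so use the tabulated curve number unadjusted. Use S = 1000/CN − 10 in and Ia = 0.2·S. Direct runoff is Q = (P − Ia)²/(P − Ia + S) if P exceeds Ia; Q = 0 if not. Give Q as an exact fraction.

Q = 226231681/38075450 in ≈ 5.942 in

CN(II) = 98; AMC II needs no correction.
S = 1000/98 − 10 = 10/49 in ≈ 0.204 in
Initial abstraction Ia = S/5 = (10/49)/5 = 2/49 ≈ 0.041 in
Excess rainfall: 6.180 − 0.041 = 6.139 in; P > Ia so Q > 0
Q = (15041/2450)²/((15041/2450) + 10/49) = (226231681/6002500)/(15541/2450) = 226231681/38075450 in ≈ 5.942 in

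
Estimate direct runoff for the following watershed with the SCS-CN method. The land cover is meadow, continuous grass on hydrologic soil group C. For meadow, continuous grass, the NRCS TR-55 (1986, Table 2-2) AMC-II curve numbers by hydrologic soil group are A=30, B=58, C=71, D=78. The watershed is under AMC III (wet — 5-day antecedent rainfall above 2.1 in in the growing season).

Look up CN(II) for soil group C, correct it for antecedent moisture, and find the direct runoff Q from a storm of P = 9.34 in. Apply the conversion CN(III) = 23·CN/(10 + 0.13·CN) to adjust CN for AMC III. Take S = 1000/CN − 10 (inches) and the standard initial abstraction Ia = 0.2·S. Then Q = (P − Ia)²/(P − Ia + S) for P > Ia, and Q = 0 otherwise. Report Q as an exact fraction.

NRCS table: meadow, continuous grass, soil group C → CN(II) = 71
CN(III) from CN(II)=71: (23·71)/(10 + 0.13·71) = 163300/1923 ≈ 84.919
Retention S: 1000/CN − 10 with CN=84.919 → S = 2900/1633 ≈ 1.776 in
Ia = 0.2S: 0.2·1.776 = 0.355 in (exactly 580/1633)
P − Ia = 9.340 − 0.355 = 733611/81650 ≈ 8.985 in (> 0, runoff occurs)
Q = (733611/81650)²/((733611/81650) + 2900/1633) = (538185099321/6666722500)/(878611/81650) = 538185099321/71738588150 in ≈ 7.502 in

Q = 538185099321/71738588150 in ≈ 7.502 in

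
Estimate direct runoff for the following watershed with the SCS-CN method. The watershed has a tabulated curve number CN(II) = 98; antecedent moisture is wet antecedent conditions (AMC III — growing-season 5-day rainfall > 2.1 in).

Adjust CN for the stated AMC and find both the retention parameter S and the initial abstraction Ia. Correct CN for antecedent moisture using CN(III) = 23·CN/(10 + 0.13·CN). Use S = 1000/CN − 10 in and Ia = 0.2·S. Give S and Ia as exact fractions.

Wet (AMC III): CN(III) = 23·98/(10 + 0.13·98) = 2254/(1137/50) = 112700/1137 ≈ 99.120
Max retention: S = 1000/(112700/1137) − 10 = 100/1127 in (≈ 0.089 in)
Initial abstraction Ia = S/5 = (100/1127)/5 = 20/1127 ≈ 0.018 in

S = 100/1127 in ≈ 0.089 in; Ia = 20/1127 in ≈ 0.018 in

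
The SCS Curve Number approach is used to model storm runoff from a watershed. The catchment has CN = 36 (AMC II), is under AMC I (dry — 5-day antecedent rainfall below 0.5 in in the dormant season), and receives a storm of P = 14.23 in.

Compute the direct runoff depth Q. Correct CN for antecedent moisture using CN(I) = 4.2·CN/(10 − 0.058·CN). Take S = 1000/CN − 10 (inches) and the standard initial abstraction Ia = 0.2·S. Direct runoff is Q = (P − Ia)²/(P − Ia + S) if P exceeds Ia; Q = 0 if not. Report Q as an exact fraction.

CN(I) from CN(II)=36: (4.2·36)/(10 − 0.058·36) = 18900/989 ≈ 19.110
Retention S: 1000/CN − 10 with CN=19.110 → S = 8000/189 ≈ 42.328 in
Ia = 0.2·(8000/189) = 1600/189 in ≈ 8.466 in
P − Ia = 14.230 − 8.466 = 108947/18900 ≈ 5.764 in (> 0, runoff occurs)
Runoff Q = (P−Ia)²/(P−Ia+S) = (5.764)²/(5.764+42.328) = 11869448809/17179098300 ≈ 0.691 in

Q = 11869448809/17179098300 in ≈ 0.691 in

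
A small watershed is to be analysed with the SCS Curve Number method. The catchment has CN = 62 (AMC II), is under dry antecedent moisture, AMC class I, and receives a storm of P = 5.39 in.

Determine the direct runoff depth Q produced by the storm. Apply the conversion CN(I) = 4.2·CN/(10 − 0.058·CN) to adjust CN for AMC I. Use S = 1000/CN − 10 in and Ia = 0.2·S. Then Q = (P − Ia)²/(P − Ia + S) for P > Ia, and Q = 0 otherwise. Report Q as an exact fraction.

Dry (AMC I): CN(I) = 4.2·62/(10 − 0.058·62) = (1302/5)/(1601/250) = 65100/1601 ≈ 40.662
Max retention: S = 1000/(65100/1601) − 10 = 9500/651 in (≈ 14.593 in)
Ia = 0.2S: 0.2·14.593 = 2.919 in (exactly 1900/651)
Excess rainfall: 5.390 − 2.919 = 2.471 in; P > Ia so Q > 0
Runoff Q = (P−Ia)²/(P−Ia+S) = (2.471)²/(2.471+14.593) = 25885270321/72318873900 ≈ 0.358 in

Q = 25885270321/72318873900 in ≈ 0.358 in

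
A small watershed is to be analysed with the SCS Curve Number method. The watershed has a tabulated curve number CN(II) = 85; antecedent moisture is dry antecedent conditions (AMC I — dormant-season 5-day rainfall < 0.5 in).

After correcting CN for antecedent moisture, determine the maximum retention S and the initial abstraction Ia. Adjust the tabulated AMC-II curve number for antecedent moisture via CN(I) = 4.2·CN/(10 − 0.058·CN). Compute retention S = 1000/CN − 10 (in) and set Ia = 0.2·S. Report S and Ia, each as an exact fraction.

S = 500/119 in ≈ 4.202 in; Ia = 100/119 in ≈ 0.840 in

CN(I) from CN(II)=85: (4.2·85)/(10 − 0.058·85) = 11900/169 ≈ 70.414
S = 1000/(11900/169) − 10 = 500/119 in ≈ 4.202 in
Ia = 0.2S: 0.2·4.202 = 0.840 in (exactly 100/119)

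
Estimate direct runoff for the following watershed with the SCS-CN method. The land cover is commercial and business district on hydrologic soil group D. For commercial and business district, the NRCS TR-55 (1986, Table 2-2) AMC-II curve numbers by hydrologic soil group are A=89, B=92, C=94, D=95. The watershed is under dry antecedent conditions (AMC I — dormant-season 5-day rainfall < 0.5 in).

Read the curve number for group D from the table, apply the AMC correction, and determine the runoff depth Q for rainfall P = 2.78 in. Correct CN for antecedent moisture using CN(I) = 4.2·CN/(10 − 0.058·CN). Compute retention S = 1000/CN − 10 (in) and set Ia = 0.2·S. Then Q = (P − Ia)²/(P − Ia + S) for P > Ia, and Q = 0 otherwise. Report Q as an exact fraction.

NRCS table: commercial and business district, soil group D → CN(II) = 95
Adjust CN=95 to AMC I: 4.2·95/(10 − 0.058·95) → 399 ÷ (449/100) = 39900/449 ≈ 88.864
Max retention: S = 1000/(39900/449) − 10 = 500/399 in (≈ 1.253 in)
Ia = 0.2·(500/399) = 100/399 in ≈ 0.251 in
Since P=2.780 > Ia=0.251: effective rainfall P−Ia = 50461/19950 in
Q: (50461/19950)² ÷ (75461/19950) = 2546312521/1505446950 in (≈ 1.691 in)

Q = 2546312521/1505446950 in ≈ 1.691 in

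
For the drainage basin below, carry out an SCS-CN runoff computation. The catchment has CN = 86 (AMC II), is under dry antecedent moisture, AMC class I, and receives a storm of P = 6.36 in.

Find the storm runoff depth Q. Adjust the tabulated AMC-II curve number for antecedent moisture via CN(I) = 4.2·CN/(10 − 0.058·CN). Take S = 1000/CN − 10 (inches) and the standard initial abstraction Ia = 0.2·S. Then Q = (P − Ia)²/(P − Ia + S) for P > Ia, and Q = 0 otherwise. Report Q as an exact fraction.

Dry (AMC I): CN(I) = 4.2·86/(10 − 0.058·86) = (1806/5)/(1253/250) = 12900/179 ≈ 72.067
Max retention: S = 1000/(12900/179) − 10 = 500/129 in (≈ 3.876 in)
Initial abstraction Ia = S/5 = (500/129)/5 = 100/129 ≈ 0.775 in
P − Ia = 6.360 − 0.775 = 18011/3225 ≈ 5.585 in (> 0, runoff occurs)
Q: (18011/3225)² ÷ (30511/3225) = 324396121/98397975 in (≈ 3.297 in)

Q = 324396121/98397975 in ≈ 3.297 in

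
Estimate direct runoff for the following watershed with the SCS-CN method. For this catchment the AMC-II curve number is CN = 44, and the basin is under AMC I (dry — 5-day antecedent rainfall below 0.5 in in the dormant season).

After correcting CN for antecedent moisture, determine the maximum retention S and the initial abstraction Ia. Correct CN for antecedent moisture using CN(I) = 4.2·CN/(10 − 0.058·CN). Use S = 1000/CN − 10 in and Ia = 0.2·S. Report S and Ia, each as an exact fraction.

Dry (AMC I): CN(I) = 4.2·44/(10 − 0.058·44) = (924/5)/(931/125) = 3300/133 ≈ 24.812
Max retention: S = 1000/(3300/133) − 10 = 1000/33 in (≈ 30.303 in)
Ia = 0.2S: 0.2·30.303 = 6.061 in (exactly 200/33)

S = 1000/33 in ≈ 30.303 in; Ia = 200/33 in ≈ 6.061 in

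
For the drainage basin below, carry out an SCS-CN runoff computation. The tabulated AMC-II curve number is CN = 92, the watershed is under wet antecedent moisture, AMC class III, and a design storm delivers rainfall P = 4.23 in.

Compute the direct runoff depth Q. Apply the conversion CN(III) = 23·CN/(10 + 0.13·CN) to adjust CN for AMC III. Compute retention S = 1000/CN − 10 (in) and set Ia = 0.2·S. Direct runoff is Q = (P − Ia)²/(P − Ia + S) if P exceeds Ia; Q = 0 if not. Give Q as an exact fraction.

Q = 48297534289/12683674300 in ≈ 3.808 in

CN(III) from CN(II)=92: (23·92)/(10 + 0.13·92) = 52900/549 ≈ 96.357
Max retention: S = 1000/(52900/549) − 10 = 200/529 in (≈ 0.378 in)
Initial abstraction Ia = S/5 = (200/529)/5 = 40/529 ≈ 0.076 in
Excess rainfall: 4.230 − 0.076 = 4.154 in; P > Ia so Q > 0
Q: (219767/52900)² ÷ (239767/52900) = 48297534289/12683674300 in (≈ 3.808 in)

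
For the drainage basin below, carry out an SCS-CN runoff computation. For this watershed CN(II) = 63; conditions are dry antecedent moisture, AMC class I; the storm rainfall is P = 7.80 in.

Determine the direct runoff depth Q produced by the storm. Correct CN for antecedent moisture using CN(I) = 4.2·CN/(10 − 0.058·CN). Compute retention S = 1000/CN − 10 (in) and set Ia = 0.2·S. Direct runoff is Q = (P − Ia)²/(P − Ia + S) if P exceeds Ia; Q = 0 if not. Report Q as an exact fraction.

Q = 1095411409/830824155 in ≈ 1.318 in

Dry (AMC I): CN(I) = 4.2·63/(10 − 0.058·63) = (1323/5)/(3173/500) = 132300/3173 ≈ 41.696
Max retention: S = 1000/(132300/3173) − 10 = 18500/1323 in (≈ 13.983 in)
Initial abstraction Ia = S/5 = (18500/1323)/5 = 3700/1323 ≈ 2.797 in
P − Ia = 7.800 − 2.797 = 33097/6615 ≈ 5.003 in (> 0, runoff occurs)
Q = (33097/6615)²/((33097/6615) + 18500/1323) = (1095411409/43758225)/(125597/6615) = 1095411409/830824155 in ≈ 1.318 in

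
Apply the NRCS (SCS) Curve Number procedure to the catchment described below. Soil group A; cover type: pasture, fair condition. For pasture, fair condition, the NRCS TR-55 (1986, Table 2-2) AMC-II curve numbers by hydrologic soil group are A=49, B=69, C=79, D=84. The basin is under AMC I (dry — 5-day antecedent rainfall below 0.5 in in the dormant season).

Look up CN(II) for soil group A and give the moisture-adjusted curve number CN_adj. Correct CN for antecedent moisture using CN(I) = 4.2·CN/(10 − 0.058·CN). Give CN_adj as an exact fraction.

CN_adj = 34300/1193 ≈ 28.751

NRCS table: pasture, fair condition, soil group A → CN(II) = 49
CN(I) from CN(II)=49: (4.2·49)/(10 − 0.058·49) = 34300/1193 ≈ 28.751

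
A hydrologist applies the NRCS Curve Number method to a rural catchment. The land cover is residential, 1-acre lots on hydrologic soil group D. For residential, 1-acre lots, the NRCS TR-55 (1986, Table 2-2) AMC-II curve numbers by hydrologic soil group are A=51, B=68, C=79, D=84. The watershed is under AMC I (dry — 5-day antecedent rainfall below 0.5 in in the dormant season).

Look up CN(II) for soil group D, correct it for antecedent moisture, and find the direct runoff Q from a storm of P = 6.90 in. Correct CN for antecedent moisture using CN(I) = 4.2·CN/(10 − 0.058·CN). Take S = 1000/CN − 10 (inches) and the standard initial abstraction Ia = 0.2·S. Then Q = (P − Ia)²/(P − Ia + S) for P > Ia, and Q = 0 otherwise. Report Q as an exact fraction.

Q = 698492041/204751890 in ≈ 3.411 in

NRCS table: residential, 1-acre lots, soil group D → CN(II) = 84
CN(I) from CN(II)=84: (4.2·84)/(10 − 0.058·84) = 44100/641 ≈ 68.799
S = 1000/(44100/641) − 10 = 2000/441 in ≈ 4.535 in
Ia = 0.2·(2000/441) = 400/441 in ≈ 0.907 in
P − Ia = 6.900 − 0.907 = 26429/4410 ≈ 5.993 in (> 0, runoff occurs)
Runoff Q = (P−Ia)²/(P−Ia+S) = (5.993)²/(5.993+4.535) = 698492041/204751890 ≈ 3.411 in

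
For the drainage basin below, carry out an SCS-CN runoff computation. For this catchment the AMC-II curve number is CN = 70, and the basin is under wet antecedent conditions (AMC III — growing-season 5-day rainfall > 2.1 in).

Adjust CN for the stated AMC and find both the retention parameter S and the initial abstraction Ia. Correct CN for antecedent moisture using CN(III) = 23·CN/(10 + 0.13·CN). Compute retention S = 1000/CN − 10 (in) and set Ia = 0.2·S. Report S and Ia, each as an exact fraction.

Adjust CN=70 to AMC III: 23·70/(10 + 0.13·70) → 1610 ÷ (191/10) = 16100/191 ≈ 84.293
S = 1000/(16100/191) − 10 = 300/161 in ≈ 1.863 in
Initial abstraction Ia = S/5 = (300/161)/5 = 60/161 ≈ 0.373 in

S = 300/161 in ≈ 1.863 in; Ia = 60/161 in ≈ 0.373 in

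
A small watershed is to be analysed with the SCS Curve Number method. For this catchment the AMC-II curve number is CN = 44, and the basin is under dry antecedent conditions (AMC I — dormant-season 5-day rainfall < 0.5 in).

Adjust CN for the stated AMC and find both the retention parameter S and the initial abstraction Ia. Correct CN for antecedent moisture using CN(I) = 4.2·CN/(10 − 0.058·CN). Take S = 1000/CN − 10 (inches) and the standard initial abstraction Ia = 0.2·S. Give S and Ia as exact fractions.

Adjust CN=44 to AMC I: 4.2·44/(10 − 0.058·44) → (924/5) ÷ (931/125) = 3300/133 ≈ 24.812
S = 1000/(3300/133) − 10 = 1000/33 in ≈ 30.303 in
Ia = 0.2·(1000/33) = 200/33 in ≈ 6.061 in

S = 1000/33 in ≈ 30.303 in; Ia = 200/33 in ≈ 6.061 in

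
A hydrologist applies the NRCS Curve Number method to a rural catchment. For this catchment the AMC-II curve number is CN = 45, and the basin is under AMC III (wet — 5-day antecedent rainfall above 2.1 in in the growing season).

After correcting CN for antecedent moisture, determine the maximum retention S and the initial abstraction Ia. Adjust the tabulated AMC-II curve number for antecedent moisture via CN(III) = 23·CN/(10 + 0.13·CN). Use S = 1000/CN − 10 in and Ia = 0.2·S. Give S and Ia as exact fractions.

Wet (AMC III): CN(III) = 23·45/(10 + 0.13·45) = 1035/(317/20) = 20700/317 ≈ 65.300
Max retention: S = 1000/(20700/317) − 10 = 1100/207 in (≈ 5.314 in)
Ia = 0.2·(1100/207) = 220/207 in ≈ 1.063 in

S = 1100/207 in ≈ 5.314 in; Ia = 220/207 in ≈ 1.063 in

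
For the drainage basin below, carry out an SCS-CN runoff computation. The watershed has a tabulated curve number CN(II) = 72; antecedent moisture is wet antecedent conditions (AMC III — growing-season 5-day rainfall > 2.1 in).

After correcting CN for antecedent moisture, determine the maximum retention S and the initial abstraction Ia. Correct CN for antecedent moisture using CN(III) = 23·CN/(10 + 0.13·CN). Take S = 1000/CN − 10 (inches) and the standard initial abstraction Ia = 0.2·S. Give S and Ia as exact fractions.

S = 350/207 in ≈ 1.691 in; Ia = 70/207 in ≈ 0.338 in

Adjust CN=72 to AMC III: 23·72/(10 + 0.13·72) → 1656 ÷ (484/25) = 10350/121 ≈ 85.537
Retention S: 1000/CN − 10 with CN=85.537 → S = 350/207 ≈ 1.691 in
Ia = 0.2S: 0.2·1.691 = 0.338 in (exactly 70/207)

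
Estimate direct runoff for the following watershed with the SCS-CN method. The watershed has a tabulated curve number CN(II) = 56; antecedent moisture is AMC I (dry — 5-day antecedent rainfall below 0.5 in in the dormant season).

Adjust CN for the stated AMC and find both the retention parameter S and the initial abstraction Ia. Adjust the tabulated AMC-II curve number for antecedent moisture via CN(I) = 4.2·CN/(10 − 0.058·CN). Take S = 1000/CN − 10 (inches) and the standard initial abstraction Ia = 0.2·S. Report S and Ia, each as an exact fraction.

S = 2750/147 in ≈ 18.707 in; Ia = 550/147 in ≈ 3.741 in

Adjust CN=56 to AMC I: 4.2·56/(10 − 0.058·56) → (1176/5) ÷ (844/125) = 7350/211 ≈ 34.834
Retention S: 1000/CN − 10 with CN=34.834 → S = 2750/147 ≈ 18.707 in
Ia = 0.2S: 0.2·18.707 = 3.741 in (exactly 550/147)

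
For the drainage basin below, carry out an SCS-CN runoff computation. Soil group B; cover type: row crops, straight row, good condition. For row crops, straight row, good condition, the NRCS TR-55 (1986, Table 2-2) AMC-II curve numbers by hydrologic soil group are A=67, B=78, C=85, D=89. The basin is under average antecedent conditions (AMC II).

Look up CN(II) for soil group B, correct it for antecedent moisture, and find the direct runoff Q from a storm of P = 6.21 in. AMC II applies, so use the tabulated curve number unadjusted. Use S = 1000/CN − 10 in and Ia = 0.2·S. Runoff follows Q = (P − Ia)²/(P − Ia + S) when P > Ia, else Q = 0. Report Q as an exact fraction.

Q = 484836361/128774100 in ≈ 3.765 in

NRCS table: row crops, straight row, good condition, soil group B → CN(II) = 78
CN(II) = 78; AMC II needs no correction.
S = 1000/78 − 10 = 110/39 in ≈ 2.821 in
Ia = 0.2·(110/39) = 22/39 in ≈ 0.564 in
Excess rainfall: 6.210 − 0.564 = 5.646 in; P > Ia so Q > 0
Q = (22019/3900)²/((22019/3900) + 110/39) = (484836361/15210000)/(33019/3900) = 484836361/128774100 in ≈ 3.765 in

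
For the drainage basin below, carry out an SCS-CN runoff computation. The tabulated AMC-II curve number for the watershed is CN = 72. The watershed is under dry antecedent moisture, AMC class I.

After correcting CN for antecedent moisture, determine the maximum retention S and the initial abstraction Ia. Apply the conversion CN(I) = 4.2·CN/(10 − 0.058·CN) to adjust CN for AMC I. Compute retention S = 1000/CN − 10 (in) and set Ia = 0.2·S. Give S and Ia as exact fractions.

S = 250/27 in ≈ 9.259 in; Ia = 50/27 in ≈ 1.852 in

Adjust CN=72 to AMC I: 4.2·72/(10 − 0.058·72) → (1512/5) ÷ (728/125) = 675/13 ≈ 51.923
Max retention: S = 1000/(675/13) − 10 = 250/27 in (≈ 9.259 in)
Ia = 0.2S: 0.2·9.259 = 1.852 in (exactly 50/27)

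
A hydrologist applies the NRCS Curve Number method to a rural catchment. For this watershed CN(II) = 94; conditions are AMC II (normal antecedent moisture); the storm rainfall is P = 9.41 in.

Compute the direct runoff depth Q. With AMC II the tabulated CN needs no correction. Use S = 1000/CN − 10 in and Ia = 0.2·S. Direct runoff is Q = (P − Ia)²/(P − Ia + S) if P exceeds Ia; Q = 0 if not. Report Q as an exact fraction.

Q = 1903315129/219146900 in ≈ 8.685 in

AMC II — tabulated CN = 94 applies directly.
Max retention: S = 1000/94 − 10 = 30/47 in (≈ 0.638 in)
Ia = 0.2S: 0.2·0.638 = 0.128 in (exactly 6/47)
Since P=9.410 > Ia=0.128: effective rainfall P−Ia = 43627/4700 in
Q: (43627/4700)² ÷ (46627/4700) = 1903315129/219146900 in (≈ 8.685 in)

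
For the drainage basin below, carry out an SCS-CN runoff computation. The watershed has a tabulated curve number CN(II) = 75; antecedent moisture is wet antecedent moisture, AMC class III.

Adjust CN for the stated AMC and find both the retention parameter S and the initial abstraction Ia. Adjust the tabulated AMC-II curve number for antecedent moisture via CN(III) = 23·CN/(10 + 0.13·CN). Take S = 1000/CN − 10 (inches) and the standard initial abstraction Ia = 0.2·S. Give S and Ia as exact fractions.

S = 100/69 in ≈ 1.449 in; Ia = 20/69 in ≈ 0.290 in

Adjust CN=75 to AMC III: 23·75/(10 + 0.13·75) → 1725 ÷ (79/4) = 6900/79 ≈ 87.342
Max retention: S = 1000/(6900/79) − 10 = 100/69 in (≈ 1.449 in)
Initial abstraction Ia = S/5 = (100/69)/5 = 20/69 ≈ 0.290 in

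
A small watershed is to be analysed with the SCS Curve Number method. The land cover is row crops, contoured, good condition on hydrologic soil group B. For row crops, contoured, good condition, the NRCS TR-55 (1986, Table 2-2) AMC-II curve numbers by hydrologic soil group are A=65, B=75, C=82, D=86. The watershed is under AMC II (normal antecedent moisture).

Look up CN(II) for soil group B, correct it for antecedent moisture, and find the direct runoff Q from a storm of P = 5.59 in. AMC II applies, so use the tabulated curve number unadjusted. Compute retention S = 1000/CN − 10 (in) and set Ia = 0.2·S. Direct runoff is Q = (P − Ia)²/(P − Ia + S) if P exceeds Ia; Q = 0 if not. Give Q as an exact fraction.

Q = 2181529/743100 in ≈ 2.936 in

NRCS table: row crops, contoured, good condition, soil group B → CN(II) = 75
AMC II — tabulated CN = 75 applies directly.
Max retention: S = 1000/75 − 10 = 10/3 in (≈ 3.333 in)
Ia = 0.2·(10/3) = 2/3 in ≈ 0.667 in
Excess rainfall: 5.590 − 0.667 = 4.923 in; P > Ia so Q > 0
Q = (1477/300)²/((1477/300) + 10/3) = (2181529/90000)/(2477/300) = 2181529/743100 in ≈ 2.936 in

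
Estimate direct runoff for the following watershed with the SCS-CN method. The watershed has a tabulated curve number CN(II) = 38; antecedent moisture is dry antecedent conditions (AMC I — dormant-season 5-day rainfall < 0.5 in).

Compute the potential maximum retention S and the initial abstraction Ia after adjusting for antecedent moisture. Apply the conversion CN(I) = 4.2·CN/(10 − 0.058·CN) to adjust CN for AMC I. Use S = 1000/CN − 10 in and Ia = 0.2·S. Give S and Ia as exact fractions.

Adjust CN=38 to AMC I: 4.2·38/(10 − 0.058·38) → (798/5) ÷ (1949/250) = 39900/1949 ≈ 20.472
Max retention: S = 1000/(39900/1949) − 10 = 15500/399 in (≈ 38.847 in)
Ia = 0.2S: 0.2·38.847 = 7.769 in (exactly 3100/399)

S = 15500/399 in ≈ 38.847 in; Ia = 3100/399 in ≈ 7.769 in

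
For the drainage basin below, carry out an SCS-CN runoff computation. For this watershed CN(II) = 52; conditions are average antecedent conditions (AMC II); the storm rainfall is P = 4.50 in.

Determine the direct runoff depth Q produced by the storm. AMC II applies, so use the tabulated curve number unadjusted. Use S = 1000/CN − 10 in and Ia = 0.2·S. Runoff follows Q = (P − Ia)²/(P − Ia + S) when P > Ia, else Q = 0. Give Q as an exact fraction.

Q = 1587/2678 in ≈ 0.593 in

Average conditions: CN = 52 (no AMC adjustment).
Retention S: 1000/CN − 10 with CN=52.000 → S = 120/13 ≈ 9.231 in
Initial abstraction Ia = S/5 = (120/13)/5 = 24/13 ≈ 1.846 in
Excess rainfall: 4.500 − 1.846 = 2.654 in; P > Ia so Q > 0
Runoff Q = (P−Ia)²/(P−Ia+S) = (2.654)²/(2.654+9.231) = 1587/2678 ≈ 0.593 in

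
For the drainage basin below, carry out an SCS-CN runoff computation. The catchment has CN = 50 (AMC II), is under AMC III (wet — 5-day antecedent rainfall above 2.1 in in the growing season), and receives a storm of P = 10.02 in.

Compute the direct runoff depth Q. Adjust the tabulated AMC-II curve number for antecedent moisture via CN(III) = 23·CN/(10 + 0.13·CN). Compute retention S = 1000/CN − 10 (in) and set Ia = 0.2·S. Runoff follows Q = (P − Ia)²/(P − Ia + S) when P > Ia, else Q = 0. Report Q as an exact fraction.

Adjust CN=50 to AMC III: 23·50/(10 + 0.13·50) → 1150 ÷ (33/2) = 2300/33 ≈ 69.697
Retention S: 1000/CN − 10 with CN=69.697 → S = 100/23 ≈ 4.348 in
Ia = 0.2S: 0.2·4.348 = 0.870 in (exactly 20/23)
Excess rainfall: 10.020 − 0.870 = 9.150 in; P > Ia so Q > 0
Runoff Q = (P−Ia)²/(P−Ia+S) = (9.150)²/(9.150+4.348) = 110733529/17851450 ≈ 6.203 in

Q = 110733529/17851450 in ≈ 6.203 in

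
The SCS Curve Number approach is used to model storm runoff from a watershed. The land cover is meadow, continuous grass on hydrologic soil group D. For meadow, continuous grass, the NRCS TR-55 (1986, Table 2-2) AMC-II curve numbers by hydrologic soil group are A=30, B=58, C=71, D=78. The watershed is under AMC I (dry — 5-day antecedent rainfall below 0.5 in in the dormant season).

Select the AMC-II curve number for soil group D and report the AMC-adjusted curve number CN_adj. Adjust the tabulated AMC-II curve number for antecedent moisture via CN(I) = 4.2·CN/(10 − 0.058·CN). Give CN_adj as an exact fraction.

CN_adj = 81900/1369 ≈ 59.825

NRCS table: meadow, continuous grass, soil group D → CN(II) = 78
Adjust CN=78 to AMC I: 4.2·78/(10 − 0.058·78) → (1638/5) ÷ (1369/250) = 81900/1369 ≈ 59.825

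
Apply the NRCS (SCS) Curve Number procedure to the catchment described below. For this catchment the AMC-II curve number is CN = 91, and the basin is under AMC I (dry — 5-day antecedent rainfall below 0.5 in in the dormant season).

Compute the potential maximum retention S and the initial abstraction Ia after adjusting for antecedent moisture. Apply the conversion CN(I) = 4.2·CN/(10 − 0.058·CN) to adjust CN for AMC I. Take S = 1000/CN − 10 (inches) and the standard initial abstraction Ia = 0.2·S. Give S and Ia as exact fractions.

Dry (AMC I): CN(I) = 4.2·91/(10 − 0.058·91) = (1911/5)/(2361/500) = 63700/787 ≈ 80.940
S = 1000/(63700/787) − 10 = 1500/637 in ≈ 2.355 in
Ia = 0.2·(1500/637) = 300/637 in ≈ 0.471 in

S = 1500/637 in ≈ 2.355 in; Ia = 300/637 in ≈ 0.471 in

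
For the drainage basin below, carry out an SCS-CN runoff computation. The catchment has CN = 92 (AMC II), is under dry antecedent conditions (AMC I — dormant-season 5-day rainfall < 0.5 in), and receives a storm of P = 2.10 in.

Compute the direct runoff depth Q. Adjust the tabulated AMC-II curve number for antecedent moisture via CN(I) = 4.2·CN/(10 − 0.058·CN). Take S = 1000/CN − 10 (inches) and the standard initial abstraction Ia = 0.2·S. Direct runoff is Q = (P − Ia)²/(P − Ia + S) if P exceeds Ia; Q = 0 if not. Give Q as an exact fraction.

Adjust CN=92 to AMC I: 4.2·92/(10 − 0.058·92) → (1932/5) ÷ (583/125) = 48300/583 ≈ 82.847
Retention S: 1000/CN − 10 with CN=82.847 → S = 1000/483 ≈ 2.070 in
Ia = 0.2S: 0.2·2.070 = 0.414 in (exactly 200/483)
Excess rainfall: 2.100 − 0.414 = 1.686 in; P > Ia so Q > 0
Runoff Q = (P−Ia)²/(P−Ia+S) = (1.686)²/(1.686+2.070) = 66308449/87630690 ≈ 0.757 in

Q = 66308449/87630690 in ≈ 0.757 in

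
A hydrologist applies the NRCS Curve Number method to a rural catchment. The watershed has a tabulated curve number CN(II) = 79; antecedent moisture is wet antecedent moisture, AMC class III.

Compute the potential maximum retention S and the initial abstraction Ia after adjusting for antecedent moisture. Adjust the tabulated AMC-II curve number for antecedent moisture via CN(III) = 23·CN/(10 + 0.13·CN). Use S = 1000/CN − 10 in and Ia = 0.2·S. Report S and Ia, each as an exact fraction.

S = 2100/1817 in ≈ 1.156 in; Ia = 420/1817 in ≈ 0.231 in

Adjust CN=79 to AMC III: 23·79/(10 + 0.13·79) → 1817 ÷ (2027/100) = 181700/2027 ≈ 89.640
S = 1000/(181700/2027) − 10 = 2100/1817 in ≈ 1.156 in
Ia = 0.2S: 0.2·1.156 = 0.231 in (exactly 420/1817)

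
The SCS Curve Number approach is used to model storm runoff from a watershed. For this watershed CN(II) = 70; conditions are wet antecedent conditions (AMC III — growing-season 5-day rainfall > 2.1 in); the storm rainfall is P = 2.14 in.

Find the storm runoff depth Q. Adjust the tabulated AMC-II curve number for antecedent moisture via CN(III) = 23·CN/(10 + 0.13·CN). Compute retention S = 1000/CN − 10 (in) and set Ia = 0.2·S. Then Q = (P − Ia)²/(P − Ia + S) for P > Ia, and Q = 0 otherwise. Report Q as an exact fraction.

Wet (AMC III): CN(III) = 23·70/(10 + 0.13·70) = 1610/(191/10) = 16100/191 ≈ 84.293
Retention S: 1000/CN − 10 with CN=84.293 → S = 300/161 ≈ 1.863 in
Initial abstraction Ia = S/5 = (300/161)/5 = 60/161 ≈ 0.373 in
Excess rainfall: 2.140 − 0.373 = 1.767 in; P > Ia so Q > 0
Runoff Q = (P−Ia)²/(P−Ia+S) = (1.767)²/(1.767+1.863) = 202407529/235277350 ≈ 0.860 in

Q = 202407529/235277350 in ≈ 0.860 in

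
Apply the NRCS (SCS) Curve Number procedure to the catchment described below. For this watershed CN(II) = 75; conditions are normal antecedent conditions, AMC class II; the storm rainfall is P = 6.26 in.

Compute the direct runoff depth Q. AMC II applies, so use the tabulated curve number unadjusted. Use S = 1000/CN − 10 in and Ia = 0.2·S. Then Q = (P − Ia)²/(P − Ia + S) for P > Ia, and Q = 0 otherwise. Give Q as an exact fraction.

Q = 703921/200850 in ≈ 3.505 in

AMC II — tabulated CN = 75 applies directly.
Max retention: S = 1000/75 − 10 = 10/3 in (≈ 3.333 in)
Initial abstraction Ia = S/5 = (10/3)/5 = 2/3 ≈ 0.667 in
Since P=6.260 > Ia=0.667: effective rainfall P−Ia = 839/150 in
Q = (839/150)²/((839/150) + 10/3) = (703921/22500)/(1339/150) = 703921/200850 in ≈ 3.505 in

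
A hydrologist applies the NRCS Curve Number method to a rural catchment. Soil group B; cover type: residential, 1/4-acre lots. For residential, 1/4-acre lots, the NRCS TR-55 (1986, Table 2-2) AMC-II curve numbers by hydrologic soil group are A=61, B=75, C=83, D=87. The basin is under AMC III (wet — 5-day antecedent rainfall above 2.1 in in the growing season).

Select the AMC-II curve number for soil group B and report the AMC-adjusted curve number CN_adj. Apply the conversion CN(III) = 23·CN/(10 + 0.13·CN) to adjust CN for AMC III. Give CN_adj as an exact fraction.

CN_adj = 6900/79 ≈ 87.342

NRCS table: residential, 1/4-acre lots, soil group B → CN(II) = 75
Adjust CN=75 to AMC III: 23·75/(10 + 0.13·75) → 1725 ÷ (79/4) = 6900/79 ≈ 87.342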